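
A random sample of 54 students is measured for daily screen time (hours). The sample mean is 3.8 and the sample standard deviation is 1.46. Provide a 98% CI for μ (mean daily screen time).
(3.32, 4.28)

t-interval (σ unknown):
df = n - 1 = 53
t* = 2.399 for 98% confidence

Margin of error = t* · s/√n = 2.399 · 1.46/√54 = 0.48

CI: (3.32, 4.28)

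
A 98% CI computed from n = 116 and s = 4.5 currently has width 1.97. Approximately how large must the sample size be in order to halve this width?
n ≈ 464

CI width ∝ 1/√n
To reduce width by factor 2, need √n to grow by 2 → need 2² = 4 times as many samples.

Current: n = 116, width = 1.97
New: n = 464, width ≈ 0.98

Width reduced by factor of 1.97/0.98 = 2.01.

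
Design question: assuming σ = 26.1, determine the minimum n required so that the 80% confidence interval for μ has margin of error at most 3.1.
n ≥ 117

For margin E ≤ 3.1:
n ≥ (z* · σ / E)²
n ≥ (1.282 · 26.1 / 3.1)²
n ≥ 116.50

Minimum n = 117 (rounding up)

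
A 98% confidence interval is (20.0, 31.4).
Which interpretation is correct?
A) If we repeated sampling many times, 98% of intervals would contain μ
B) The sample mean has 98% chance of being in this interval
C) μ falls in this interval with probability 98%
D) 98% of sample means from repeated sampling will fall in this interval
A

A) Correct — this is the frequentist long-run coverage interpretation.
B) Wrong — x̄ is observed and sits in the interval by construction.
C) Wrong — μ is fixed; the randomness lives in the interval, not in μ.
D) Wrong — coverage applies to intervals containing μ, not to future x̄ values.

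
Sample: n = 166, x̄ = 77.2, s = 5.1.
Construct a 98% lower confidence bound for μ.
μ ≥ 76.38

Lower bound (one-sided):
t* = 2.070 (one-sided for 98%)
Lower bound = x̄ - t* · s/√n = 77.2 - 2.070 · 5.1/√166 = 76.38

We are 98% confident that μ ≥ 76.38.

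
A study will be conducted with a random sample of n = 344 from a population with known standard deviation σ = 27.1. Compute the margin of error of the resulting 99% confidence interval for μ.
Margin of error = 3.76

Margin of error = z* · σ/√n
= 2.576 · 27.1/√344
= 2.576 · 27.1/18.5472
= 3.76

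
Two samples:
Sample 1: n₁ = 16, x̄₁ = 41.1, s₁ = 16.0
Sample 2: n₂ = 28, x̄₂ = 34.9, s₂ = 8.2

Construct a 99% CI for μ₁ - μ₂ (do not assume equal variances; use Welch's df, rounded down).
(-6.07, 18.47)

Difference: x̄₁ - x̄₂ = 6.20
SE = √(s₁²/n₁ + s₂²/n₂) = √(16.0²/16 + 8.2²/28) = 4.2897
df = 19.60 → 19 (Welch–Satterthwaite, rounded down)
t* = 2.861

CI: 6.20 ± 2.861 · 4.2897 = 6.20 ± 12.27 = (-6.07, 18.47)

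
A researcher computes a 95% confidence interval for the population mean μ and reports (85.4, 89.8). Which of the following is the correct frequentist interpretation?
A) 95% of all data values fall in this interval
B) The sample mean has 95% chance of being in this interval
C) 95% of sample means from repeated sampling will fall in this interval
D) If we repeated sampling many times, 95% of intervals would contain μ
D

A) Wrong — a CI is about the parameter μ, not individual data values.
B) Wrong — x̄ is observed and sits in the interval by construction.
C) Wrong — coverage applies to intervals containing μ, not to future x̄ values.
D) Correct — this is the frequentist long-run coverage interpretation.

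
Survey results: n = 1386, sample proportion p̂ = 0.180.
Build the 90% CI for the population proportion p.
(0.163, 0.197)

Proportion CI:
SE = √(p̂(1-p̂)/n) = √(0.180 · 0.820 / 1386) = 0.01032

z* = 1.645
Margin = z* · SE = 1.645 · 0.01032 = 0.0170

CI: 0.180 ± 0.0170 = (0.163, 0.197)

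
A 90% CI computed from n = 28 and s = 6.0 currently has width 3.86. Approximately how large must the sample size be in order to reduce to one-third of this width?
n ≈ 252

CI width ∝ 1/√n
To reduce width by factor 3, need √n to grow by 3 → need 3² = 9 times as many samples.

Current: n = 28, width = 3.86
New: n = 252, width ≈ 1.25

Width reduced by factor of 3.86/1.25 = 3.09.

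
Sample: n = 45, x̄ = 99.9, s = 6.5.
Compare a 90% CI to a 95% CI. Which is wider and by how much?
95% CI is wider by 0.64

df = 44
90% CI: t* = 1.680, (98.27, 101.53), width = 2 · t* · s/√n = 3.26
95% CI: t* = 2.015, (97.95, 101.85), width = 2 · t* · s/√n = 3.90

The 95% CI is wider by 3.90 - 3.26 = 0.64.
Higher confidence requires a wider interval.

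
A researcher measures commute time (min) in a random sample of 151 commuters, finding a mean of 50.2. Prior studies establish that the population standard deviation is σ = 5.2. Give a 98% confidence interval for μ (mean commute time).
(49.22, 51.18)

z-interval (σ known):
z* = 2.326 for 98% confidence

Margin of error = z* · σ/√n = 2.326 · 5.2/√151 = 0.98

CI: (50.2 - 0.98, 50.2 + 0.98) = (49.22, 51.18)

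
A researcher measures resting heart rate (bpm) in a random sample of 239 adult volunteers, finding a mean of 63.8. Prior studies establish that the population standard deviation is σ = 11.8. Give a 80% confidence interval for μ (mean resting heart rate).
(62.82, 64.78)

z-interval (σ known):
z* = 1.282 for 80% confidence

Margin of error = z* · σ/√n = 1.282 · 11.8/√239 = 0.98

CI: (63.8 - 0.98, 63.8 + 0.98) = (62.82, 64.78)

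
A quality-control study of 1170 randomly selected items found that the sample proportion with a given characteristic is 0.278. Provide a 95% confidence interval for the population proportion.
(0.252, 0.304)

Proportion CI:
SE = √(p̂(1-p̂)/n) = √(0.278 · 0.722 / 1170) = 0.01310

z* = 1.960
Margin = z* · SE = 1.960 · 0.01310 = 0.0257

CI: 0.278 ± 0.0257 = (0.252, 0.304)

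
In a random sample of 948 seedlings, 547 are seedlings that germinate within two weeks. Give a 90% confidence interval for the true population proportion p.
(0.551, 0.603)

Proportion CI:
p̂ = 547/948 = 0.57700
SE = √(p̂(1-p̂)/n) = √(0.57700 · 0.42300 / 948) = 0.01605

z* = 1.645
Margin = z* · SE = 1.645 · 0.01605 = 0.0264

CI: 0.57700 ± 0.0264 = (0.551, 0.603)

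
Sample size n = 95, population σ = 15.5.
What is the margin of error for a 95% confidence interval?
Margin of error = 3.12

Margin of error = z* · σ/√n
= 1.960 · 15.5/√95
= 1.960 · 15.5/9.7468
= 3.12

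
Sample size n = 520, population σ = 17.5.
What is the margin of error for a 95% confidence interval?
Margin of error = 1.50

Margin of error = z* · σ/√n
= 1.960 · 17.5/√520
= 1.960 · 17.5/22.8035
= 1.50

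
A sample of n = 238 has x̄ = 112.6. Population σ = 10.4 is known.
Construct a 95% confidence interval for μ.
(111.28, 113.92)

z-interval (σ known):
z* = 1.960 for 95% confidence

Margin of error = z* · σ/√n = 1.960 · 10.4/√238 = 1.32

CI: (112.6 - 1.32, 112.6 + 1.32) = (111.28, 113.92)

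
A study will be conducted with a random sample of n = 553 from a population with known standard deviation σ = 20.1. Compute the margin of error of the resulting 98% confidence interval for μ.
Margin of error = 1.99

Margin of error = z* · σ/√n
= 2.326 · 20.1/√553
= 2.326 · 20.1/23.5160
= 1.99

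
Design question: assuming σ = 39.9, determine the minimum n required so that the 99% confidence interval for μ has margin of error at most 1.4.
n ≥ 5390

For margin E ≤ 1.4:
n ≥ (z* · σ / E)²
n ≥ (2.576 · 39.9 / 1.4)²
n ≥ 5389.91

Minimum n = 5390 (rounding up)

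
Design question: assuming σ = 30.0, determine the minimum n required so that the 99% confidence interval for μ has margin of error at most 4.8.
n ≥ 260

For margin E ≤ 4.8:
n ≥ (z* · σ / E)²
n ≥ (2.576 · 30.0 / 4.8)²
n ≥ 259.21

Minimum n = 260 (rounding up)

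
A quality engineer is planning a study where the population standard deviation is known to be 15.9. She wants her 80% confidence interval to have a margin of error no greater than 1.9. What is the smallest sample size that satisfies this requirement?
n ≥ 116

For margin E ≤ 1.9:
n ≥ (z* · σ / E)²
n ≥ (1.282 · 15.9 / 1.9)²
n ≥ 115.10

Minimum n = 116 (rounding up)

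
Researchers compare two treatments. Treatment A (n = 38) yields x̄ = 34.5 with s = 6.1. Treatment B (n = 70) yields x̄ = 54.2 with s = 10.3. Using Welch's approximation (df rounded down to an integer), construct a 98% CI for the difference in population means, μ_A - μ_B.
(-23.43, -15.97)

Difference: x̄₁ - x̄₂ = -19.70
SE = √(s₁²/n₁ + s₂²/n₂) = √(6.1²/38 + 10.3²/70) = 1.5795
df = 105.13 → 105 (Welch–Satterthwaite, rounded down)
t* = 2.362

CI: -19.70 ± 2.362 · 1.5795 = -19.70 ± 3.73 = (-23.43, -15.97)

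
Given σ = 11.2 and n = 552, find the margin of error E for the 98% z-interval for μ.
Margin of error = 1.11

Margin of error = z* · σ/√n
= 2.326 · 11.2/√552
= 2.326 · 11.2/23.4947
= 1.11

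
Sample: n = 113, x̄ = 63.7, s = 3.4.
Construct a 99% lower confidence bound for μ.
μ ≥ 62.95

Lower bound (one-sided):
t* = 2.360 (one-sided for 99%)
Lower bound = x̄ - t* · s/√n = 63.7 - 2.360 · 3.4/√113 = 62.95

We are 99% confident that μ ≥ 62.95.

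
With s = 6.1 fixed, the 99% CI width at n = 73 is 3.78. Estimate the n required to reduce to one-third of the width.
n ≈ 657

CI width ∝ 1/√n
To reduce width by factor 3, need √n to grow by 3 → need 3² = 9 times as many samples.

Current: n = 73, width = 3.78
New: n = 657, width ≈ 1.23

Width reduced by factor of 3.78/1.23 = 3.07.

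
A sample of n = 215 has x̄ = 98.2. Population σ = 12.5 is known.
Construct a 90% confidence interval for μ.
(96.80, 99.60)

z-interval (σ known):
z* = 1.645 for 90% confidence

Margin of error = z* · σ/√n = 1.645 · 12.5/√215 = 1.40

CI: (98.2 - 1.40, 98.2 + 1.40) = (96.80, 99.60)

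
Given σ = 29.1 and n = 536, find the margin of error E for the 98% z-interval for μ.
Margin of error = 2.92

Margin of error = z* · σ/√n
= 2.326 · 29.1/√536
= 2.326 · 29.1/23.1517
= 2.92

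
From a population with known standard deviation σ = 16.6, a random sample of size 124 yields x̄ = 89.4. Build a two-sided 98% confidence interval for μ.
(85.93, 92.87)

z-interval (σ known):
z* = 2.326 for 98% confidence

Margin of error = z* · σ/√n = 2.326 · 16.6/√124 = 3.47

CI: (89.4 - 3.47, 89.4 + 3.47) = (85.93, 92.87)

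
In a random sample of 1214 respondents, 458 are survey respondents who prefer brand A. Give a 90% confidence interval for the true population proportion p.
(0.354, 0.400)

Proportion CI:
p̂ = 458/1214 = 0.37727
SE = √(p̂(1-p̂)/n) = √(0.37727 · 0.62273 / 1214) = 0.01391

z* = 1.645
Margin = z* · SE = 1.645 · 0.01391 = 0.0229

CI: 0.37727 ± 0.0229 = (0.354, 0.400)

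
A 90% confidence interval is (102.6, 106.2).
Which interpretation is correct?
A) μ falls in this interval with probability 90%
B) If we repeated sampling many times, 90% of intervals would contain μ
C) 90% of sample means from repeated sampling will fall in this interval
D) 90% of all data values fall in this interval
B

A) Wrong — μ is fixed; the randomness lives in the interval, not in μ.
B) Correct — this is the frequentist long-run coverage interpretation.
C) Wrong — coverage applies to intervals containing μ, not to future x̄ values.
D) Wrong — a CI is about the parameter μ, not individual data values.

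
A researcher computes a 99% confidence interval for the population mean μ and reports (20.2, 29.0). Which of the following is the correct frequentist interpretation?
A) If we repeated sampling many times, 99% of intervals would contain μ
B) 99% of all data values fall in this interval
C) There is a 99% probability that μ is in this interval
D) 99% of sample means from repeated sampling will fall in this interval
A

A) Correct — this is the frequentist long-run coverage interpretation.
B) Wrong — a CI is about the parameter μ, not individual data values.
C) Wrong — μ is fixed; the randomness lives in the interval, not in μ.
D) Wrong — coverage applies to intervals containing μ, not to future x̄ values.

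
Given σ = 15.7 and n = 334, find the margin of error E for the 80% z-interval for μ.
Margin of error = 1.10

Margin of error = z* · σ/√n
= 1.282 · 15.7/√334
= 1.282 · 15.7/18.2757
= 1.10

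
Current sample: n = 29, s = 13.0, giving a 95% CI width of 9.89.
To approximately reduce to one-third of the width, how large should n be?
n ≈ 261

CI width ∝ 1/√n
To reduce width by factor 3, need √n to grow by 3 → need 3² = 9 times as many samples.

Current: n = 29, width = 9.89
New: n = 261, width ≈ 3.17

Width reduced by factor of 9.89/3.17 = 3.12.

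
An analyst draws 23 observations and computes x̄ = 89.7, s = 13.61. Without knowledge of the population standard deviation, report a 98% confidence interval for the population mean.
(82.58, 96.82)

t-interval (σ unknown):
df = n - 1 = 22
t* = 2.508 for 98% confidence

Margin of error = t* · s/√n = 2.508 · 13.61/√23 = 7.12

CI: (82.58, 96.82)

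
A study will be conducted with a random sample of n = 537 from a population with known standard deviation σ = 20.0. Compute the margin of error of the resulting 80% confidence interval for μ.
Margin of error = 1.11

Margin of error = z* · σ/√n
= 1.282 · 20.0/√537
= 1.282 · 20.0/23.1733
= 1.11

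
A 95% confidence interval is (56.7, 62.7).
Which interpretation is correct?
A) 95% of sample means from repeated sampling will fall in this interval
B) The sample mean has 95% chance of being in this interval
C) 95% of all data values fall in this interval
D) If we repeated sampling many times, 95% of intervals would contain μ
D

A) Wrong — coverage applies to intervals containing μ, not to future x̄ values.
B) Wrong — x̄ is observed and sits in the interval by construction.
C) Wrong — a CI is about the parameter μ, not individual data values.
D) Correct — this is the frequentist long-run coverage interpretation.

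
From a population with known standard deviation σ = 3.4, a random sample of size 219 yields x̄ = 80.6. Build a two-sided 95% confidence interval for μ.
(80.15, 81.05)

z-interval (σ known):
z* = 1.960 for 95% confidence

Margin of error = z* · σ/√n = 1.960 · 3.4/√219 = 0.45

CI: (80.6 - 0.45, 80.6 + 0.45) = (80.15, 81.05)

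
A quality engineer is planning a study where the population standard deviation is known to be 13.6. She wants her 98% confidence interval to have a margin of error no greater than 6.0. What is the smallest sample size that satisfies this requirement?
n ≥ 28

For margin E ≤ 6.0:
n ≥ (z* · σ / E)²
n ≥ (2.326 · 13.6 / 6.0)²
n ≥ 27.80

Minimum n = 28 (rounding up)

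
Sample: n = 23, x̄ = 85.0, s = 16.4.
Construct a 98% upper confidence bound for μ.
μ ≤ 92.47

Upper bound (one-sided):
t* = 2.183 (one-sided for 98%)
Upper bound = x̄ + t* · s/√n = 85.0 + 2.183 · 16.4/√23 = 92.47

We are 98% confident that μ ≤ 92.47.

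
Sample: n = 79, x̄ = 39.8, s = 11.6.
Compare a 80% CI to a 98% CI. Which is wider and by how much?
98% CI is wider by 2.83

df = 78
80% CI: t* = 1.292, (38.11, 41.49), width = 2 · t* · s/√n = 3.37
98% CI: t* = 2.375, (36.70, 42.90), width = 2 · t* · s/√n = 6.20

The 98% CI is wider by 6.20 - 3.37 = 2.83.
Higher confidence requires a wider interval.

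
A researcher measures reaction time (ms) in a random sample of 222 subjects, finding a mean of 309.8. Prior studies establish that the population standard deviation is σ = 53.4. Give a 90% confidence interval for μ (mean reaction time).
(303.90, 315.70)

z-interval (σ known):
z* = 1.645 for 90% confidence

Margin of error = z* · σ/√n = 1.645 · 53.4/√222 = 5.90

CI: (309.8 - 5.90, 309.8 + 5.90) = (303.90, 315.70)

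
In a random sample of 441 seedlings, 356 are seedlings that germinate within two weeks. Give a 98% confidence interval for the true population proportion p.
(0.764, 0.851)

Proportion CI:
p̂ = 356/441 = 0.80726
SE = √(p̂(1-p̂)/n) = √(0.80726 · 0.19274 / 441) = 0.01878

z* = 2.326
Margin = z* · SE = 2.326 · 0.01878 = 0.0437

CI: 0.80726 ± 0.0437 = (0.764, 0.851)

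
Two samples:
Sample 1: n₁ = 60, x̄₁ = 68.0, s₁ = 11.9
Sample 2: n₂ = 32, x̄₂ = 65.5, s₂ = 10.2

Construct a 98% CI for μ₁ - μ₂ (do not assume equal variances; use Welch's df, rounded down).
(-3.14, 8.14)

Difference: x̄₁ - x̄₂ = 2.50
SE = √(s₁²/n₁ + s₂²/n₂) = √(11.9²/60 + 10.2²/32) = 2.3688
df = 72.32 → 72 (Welch–Satterthwaite, rounded down)
t* = 2.379

CI: 2.50 ± 2.379 · 2.3688 = 2.50 ± 5.64 = (-3.14, 8.14)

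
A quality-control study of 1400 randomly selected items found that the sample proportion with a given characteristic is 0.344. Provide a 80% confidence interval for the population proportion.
(0.328, 0.360)

Proportion CI:
SE = √(p̂(1-p̂)/n) = √(0.344 · 0.656 / 1400) = 0.01270

z* = 1.282
Margin = z* · SE = 1.282 · 0.01270 = 0.0163

CI: 0.344 ± 0.0163 = (0.328, 0.360)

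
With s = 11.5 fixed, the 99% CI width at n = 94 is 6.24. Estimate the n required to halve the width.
n ≈ 376

CI width ∝ 1/√n
To reduce width by factor 2, need √n to grow by 2 → need 2² = 4 times as many samples.

Current: n = 94, width = 6.24
New: n = 376, width ≈ 3.07

Width reduced by factor of 6.24/3.07 = 2.03.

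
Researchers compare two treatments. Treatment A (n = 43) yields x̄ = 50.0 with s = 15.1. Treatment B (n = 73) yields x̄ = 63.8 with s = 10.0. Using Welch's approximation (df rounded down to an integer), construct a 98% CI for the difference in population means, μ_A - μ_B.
(-19.96, -7.64)

Difference: x̄₁ - x̄₂ = -13.80
SE = √(s₁²/n₁ + s₂²/n₂) = √(15.1²/43 + 10.0²/73) = 2.5831
df = 64.01 → 64 (Welch–Satterthwaite, rounded down)
t* = 2.386

CI: -13.80 ± 2.386 · 2.5831 = -13.80 ± 6.16 = (-19.96, -7.64)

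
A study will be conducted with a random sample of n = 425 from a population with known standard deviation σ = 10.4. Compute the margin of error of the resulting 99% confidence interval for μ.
Margin of error = 1.30

Margin of error = z* · σ/√n
= 2.576 · 10.4/√425
= 2.576 · 10.4/20.6155
= 1.30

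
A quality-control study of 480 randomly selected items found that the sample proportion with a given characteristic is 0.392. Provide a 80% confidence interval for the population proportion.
(0.363, 0.421)

Proportion CI:
SE = √(p̂(1-p̂)/n) = √(0.392 · 0.608 / 480) = 0.02228

z* = 1.282
Margin = z* · SE = 1.282 · 0.02228 = 0.0286

CI: 0.392 ± 0.0286 = (0.363, 0.421)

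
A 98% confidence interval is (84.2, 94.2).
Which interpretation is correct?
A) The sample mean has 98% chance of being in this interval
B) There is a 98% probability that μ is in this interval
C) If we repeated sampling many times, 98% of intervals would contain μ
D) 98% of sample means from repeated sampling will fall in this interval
C

A) Wrong — x̄ is observed and sits in the interval by construction.
B) Wrong — μ is fixed; the randomness lives in the interval, not in μ.
C) Correct — this is the frequentist long-run coverage interpretation.
D) Wrong — coverage applies to intervals containing μ, not to future x̄ values.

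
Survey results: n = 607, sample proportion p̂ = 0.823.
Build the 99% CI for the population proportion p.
(0.783, 0.863)

Proportion CI:
SE = √(p̂(1-p̂)/n) = √(0.823 · 0.177 / 607) = 0.01549

z* = 2.576
Margin = z* · SE = 2.576 · 0.01549 = 0.0399

CI: 0.823 ± 0.0399 = (0.783, 0.863)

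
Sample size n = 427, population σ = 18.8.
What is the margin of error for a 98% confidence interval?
Margin of error = 2.12

Margin of error = z* · σ/√n
= 2.326 · 18.8/√427
= 2.326 · 18.8/20.6640
= 2.12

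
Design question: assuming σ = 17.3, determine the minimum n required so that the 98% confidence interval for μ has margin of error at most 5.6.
n ≥ 52

For margin E ≤ 5.6:
n ≥ (z* · σ / E)²
n ≥ (2.326 · 17.3 / 5.6)²
n ≥ 51.63

Minimum n = 52 (rounding up)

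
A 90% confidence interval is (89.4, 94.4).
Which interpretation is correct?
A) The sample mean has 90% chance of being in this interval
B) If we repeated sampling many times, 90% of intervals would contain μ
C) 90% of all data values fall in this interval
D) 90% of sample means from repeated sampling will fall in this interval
B

A) Wrong — x̄ is observed and sits in the interval by construction.
B) Correct — this is the frequentist long-run coverage interpretation.
C) Wrong — a CI is about the parameter μ, not individual data values.
D) Wrong — coverage applies to intervals containing μ, not to future x̄ values.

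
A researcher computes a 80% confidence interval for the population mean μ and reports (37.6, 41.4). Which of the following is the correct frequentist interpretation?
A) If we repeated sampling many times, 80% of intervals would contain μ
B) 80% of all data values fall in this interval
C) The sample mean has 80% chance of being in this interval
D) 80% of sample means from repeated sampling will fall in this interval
A

A) Correct — this is the frequentist long-run coverage interpretation.
B) Wrong — a CI is about the parameter μ, not individual data values.
C) Wrong — x̄ is observed and sits in the interval by construction.
D) Wrong — coverage applies to intervals containing μ, not to future x̄ values.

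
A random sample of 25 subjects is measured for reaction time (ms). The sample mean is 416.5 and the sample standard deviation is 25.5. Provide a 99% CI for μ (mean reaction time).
(402.24, 430.76)

t-interval (σ unknown):
df = n - 1 = 24
t* = 2.797 for 99% confidence

Margin of error = t* · s/√n = 2.797 · 25.5/√25 = 14.26

CI: (402.24, 430.76)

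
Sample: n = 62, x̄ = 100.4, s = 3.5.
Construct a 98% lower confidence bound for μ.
μ ≥ 99.47

Lower bound (one-sided):
t* = 2.099 (one-sided for 98%)
Lower bound = x̄ - t* · s/√n = 100.4 - 2.099 · 3.5/√62 = 99.47

We are 98% confident that μ ≥ 99.47.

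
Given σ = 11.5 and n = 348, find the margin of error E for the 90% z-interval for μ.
Margin of error = 1.01

Margin of error = z* · σ/√n
= 1.645 · 11.5/√348
= 1.645 · 11.5/18.6548
= 1.01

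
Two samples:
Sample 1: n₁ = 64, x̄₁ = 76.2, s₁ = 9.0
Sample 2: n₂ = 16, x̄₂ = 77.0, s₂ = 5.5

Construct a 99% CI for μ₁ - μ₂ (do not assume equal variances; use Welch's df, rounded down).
(-5.62, 4.02)

Difference: x̄₁ - x̄₂ = -0.80
SE = √(s₁²/n₁ + s₂²/n₂) = √(9.0²/64 + 5.5²/16) = 1.7766
df = 37.77 → 37 (Welch–Satterthwaite, rounded down)
t* = 2.715

CI: -0.80 ± 2.715 · 1.7766 = -0.80 ± 4.82 = (-5.62, 4.02)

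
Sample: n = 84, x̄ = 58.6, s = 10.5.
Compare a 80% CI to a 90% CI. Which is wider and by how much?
90% CI is wider by 0.85

df = 83
80% CI: t* = 1.292, (57.12, 60.08), width = 2 · t* · s/√n = 2.96
90% CI: t* = 1.663, (56.69, 60.51), width = 2 · t* · s/√n = 3.81

The 90% CI is wider by 3.81 - 2.96 = 0.85.
Higher confidence requires a wider interval.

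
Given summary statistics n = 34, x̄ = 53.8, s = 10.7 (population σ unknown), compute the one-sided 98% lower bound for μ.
μ ≥ 49.88

Lower bound (one-sided):
t* = 2.138 (one-sided for 98%)
Lower bound = x̄ - t* · s/√n = 53.8 - 2.138 · 10.7/√34 = 49.88

We are 98% confident that μ ≥ 49.88.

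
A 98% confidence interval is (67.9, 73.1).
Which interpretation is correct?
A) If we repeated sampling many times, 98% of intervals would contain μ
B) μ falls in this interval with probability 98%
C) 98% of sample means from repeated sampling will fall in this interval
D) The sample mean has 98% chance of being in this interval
A

A) Correct — this is the frequentist long-run coverage interpretation.
B) Wrong — μ is fixed; the randomness lives in the interval, not in μ.
C) Wrong — coverage applies to intervals containing μ, not to future x̄ values.
D) Wrong — x̄ is observed and sits in the interval by construction.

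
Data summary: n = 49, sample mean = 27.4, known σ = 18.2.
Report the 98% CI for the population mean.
(21.35, 33.45)

z-interval (σ known):
z* = 2.326 for 98% confidence

Margin of error = z* · σ/√n = 2.326 · 18.2/√49 = 6.05

CI: (27.4 - 6.05, 27.4 + 6.05) = (21.35, 33.45)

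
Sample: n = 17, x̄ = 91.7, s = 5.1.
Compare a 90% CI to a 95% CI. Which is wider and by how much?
95% CI is wider by 0.92

df = 16
90% CI: t* = 1.746, (89.54, 93.86), width = 2 · t* · s/√n = 4.32
95% CI: t* = 2.120, (89.08, 94.32), width = 2 · t* · s/√n = 5.24

The 95% CI is wider by 5.24 - 4.32 = 0.92.
Higher confidence requires a wider interval.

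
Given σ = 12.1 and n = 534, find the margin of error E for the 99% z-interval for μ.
Margin of error = 1.35

Margin of error = z* · σ/√n
= 2.576 · 12.1/√534
= 2.576 · 12.1/23.1084
= 1.35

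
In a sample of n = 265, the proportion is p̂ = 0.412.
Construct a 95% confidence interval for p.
(0.353, 0.471)

Proportion CI:
SE = √(p̂(1-p̂)/n) = √(0.412 · 0.588 / 265) = 0.03024

z* = 1.960
Margin = z* · SE = 1.960 · 0.03024 = 0.0593

CI: 0.412 ± 0.0593 = (0.353, 0.471)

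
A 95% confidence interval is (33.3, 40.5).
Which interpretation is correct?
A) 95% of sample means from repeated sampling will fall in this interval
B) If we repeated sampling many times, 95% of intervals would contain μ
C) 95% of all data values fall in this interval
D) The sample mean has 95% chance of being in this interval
B

A) Wrong — coverage applies to intervals containing μ, not to future x̄ values.
B) Correct — this is the frequentist long-run coverage interpretation.
C) Wrong — a CI is about the parameter μ, not individual data values.
D) Wrong — x̄ is observed and sits in the interval by construction.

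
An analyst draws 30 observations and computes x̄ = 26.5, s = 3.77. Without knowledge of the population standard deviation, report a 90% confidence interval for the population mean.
(25.33, 27.67)

t-interval (σ unknown):
df = n - 1 = 29
t* = 1.699 for 90% confidence

Margin of error = t* · s/√n = 1.699 · 3.77/√30 = 1.17

CI: (25.33, 27.67)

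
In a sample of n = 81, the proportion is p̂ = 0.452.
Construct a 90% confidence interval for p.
(0.361, 0.543)

Proportion CI:
SE = √(p̂(1-p̂)/n) = √(0.452 · 0.548 / 81) = 0.05530

z* = 1.645
Margin = z* · SE = 1.645 · 0.05530 = 0.0910

CI: 0.452 ± 0.0910 = (0.361, 0.543)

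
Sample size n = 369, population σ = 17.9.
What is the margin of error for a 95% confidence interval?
Margin of error = 1.83

Margin of error = z* · σ/√n
= 1.960 · 17.9/√369
= 1.960 · 17.9/19.2094
= 1.83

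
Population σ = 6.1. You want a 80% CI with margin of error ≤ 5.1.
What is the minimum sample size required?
n ≥ 3

For margin E ≤ 5.1:
n ≥ (z* · σ / E)²
n ≥ (1.282 · 6.1 / 5.1)²
n ≥ 2.35

Minimum n = 3 (rounding up)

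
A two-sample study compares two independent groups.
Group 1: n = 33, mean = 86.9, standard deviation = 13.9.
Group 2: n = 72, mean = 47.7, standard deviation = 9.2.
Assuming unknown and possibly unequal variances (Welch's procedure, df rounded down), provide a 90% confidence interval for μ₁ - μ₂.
(34.75, 43.65)

Difference: x̄₁ - x̄₂ = 39.20
SE = √(s₁²/n₁ + s₂²/n₂) = √(13.9²/33 + 9.2²/72) = 2.6515
df = 45.32 → 45 (Welch–Satterthwaite, rounded down)
t* = 1.679

CI: 39.20 ± 1.679 · 2.6515 = 39.20 ± 4.45 = (34.75, 43.65)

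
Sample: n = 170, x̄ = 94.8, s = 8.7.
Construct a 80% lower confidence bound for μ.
μ ≥ 94.24

Lower bound (one-sided):
t* = 0.844 (one-sided for 80%)
Lower bound = x̄ - t* · s/√n = 94.8 - 0.844 · 8.7/√170 = 94.24

We are 80% confident that μ ≥ 94.24.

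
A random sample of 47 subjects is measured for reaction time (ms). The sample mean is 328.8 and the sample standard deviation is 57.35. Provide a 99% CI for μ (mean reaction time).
(306.32, 351.28)

t-interval (σ unknown):
df = n - 1 = 46
t* = 2.687 for 99% confidence

Margin of error = t* · s/√n = 2.687 · 57.35/√47 = 22.48

CI: (306.32, 351.28)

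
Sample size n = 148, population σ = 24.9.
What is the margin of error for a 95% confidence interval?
Margin of error = 4.01

Margin of error = z* · σ/√n
= 1.960 · 24.9/√148
= 1.960 · 24.9/12.1655
= 4.01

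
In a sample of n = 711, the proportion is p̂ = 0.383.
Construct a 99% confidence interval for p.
(0.336, 0.430)

Proportion CI:
SE = √(p̂(1-p̂)/n) = √(0.383 · 0.617 / 711) = 0.01823

z* = 2.576
Margin = z* · SE = 2.576 · 0.01823 = 0.0470

CI: 0.383 ± 0.0470 = (0.336, 0.430)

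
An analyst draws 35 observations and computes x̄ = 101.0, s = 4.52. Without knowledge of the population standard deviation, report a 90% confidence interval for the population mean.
(99.71, 102.29)

t-interval (σ unknown):
df = n - 1 = 34
t* = 1.691 for 90% confidence

Margin of error = t* · s/√n = 1.691 · 4.52/√35 = 1.29

CI: (99.71, 102.29)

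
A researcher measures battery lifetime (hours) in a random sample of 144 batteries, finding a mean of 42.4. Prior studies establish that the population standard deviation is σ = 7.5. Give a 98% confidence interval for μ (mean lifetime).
(40.95, 43.85)

z-interval (σ known):
z* = 2.326 for 98% confidence

Margin of error = z* · σ/√n = 2.326 · 7.5/√144 = 1.45

CI: (42.4 - 1.45, 42.4 + 1.45) = (40.95, 43.85)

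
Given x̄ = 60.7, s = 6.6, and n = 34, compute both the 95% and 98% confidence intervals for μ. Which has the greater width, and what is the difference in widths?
98% CI is wider by 0.92

df = 33
95% CI: t* = 2.035, (58.40, 63.00), width = 2 · t* · s/√n = 4.61
98% CI: t* = 2.445, (57.93, 63.47), width = 2 · t* · s/√n = 5.53

The 98% CI is wider by 5.53 - 4.61 = 0.92.
Higher confidence requires a wider interval.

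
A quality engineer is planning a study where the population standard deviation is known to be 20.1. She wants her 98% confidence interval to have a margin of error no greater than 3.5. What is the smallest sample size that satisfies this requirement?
n ≥ 179

For margin E ≤ 3.5:
n ≥ (z* · σ / E)²
n ≥ (2.326 · 20.1 / 3.5)²
n ≥ 178.43

Minimum n = 179 (rounding up)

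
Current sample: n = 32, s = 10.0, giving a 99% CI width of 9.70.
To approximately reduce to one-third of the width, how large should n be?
n ≈ 288

CI width ∝ 1/√n
To reduce width by factor 3, need √n to grow by 3 → need 3² = 9 times as many samples.

Current: n = 32, width = 9.70
New: n = 288, width ≈ 3.06

Width reduced by factor of 9.70/3.06 = 3.17.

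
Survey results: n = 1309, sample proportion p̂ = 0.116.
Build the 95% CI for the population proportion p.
(0.099, 0.133)

Proportion CI:
SE = √(p̂(1-p̂)/n) = √(0.116 · 0.884 / 1309) = 0.00885

z* = 1.960
Margin = z* · SE = 1.960 · 0.00885 = 0.0173

CI: 0.116 ± 0.0173 = (0.099, 0.133)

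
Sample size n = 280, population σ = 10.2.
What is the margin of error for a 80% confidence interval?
Margin of error = 0.78

Margin of error = z* · σ/√n
= 1.282 · 10.2/√280
= 1.282 · 10.2/16.7332
= 0.78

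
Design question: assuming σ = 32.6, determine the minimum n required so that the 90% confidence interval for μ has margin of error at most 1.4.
n ≥ 1468

For margin E ≤ 1.4:
n ≥ (z* · σ / E)²
n ≥ (1.645 · 32.6 / 1.4)²
n ≥ 1467.27

Minimum n = 1468 (rounding up)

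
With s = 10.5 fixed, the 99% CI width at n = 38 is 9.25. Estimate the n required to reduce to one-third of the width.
n ≈ 342

CI width ∝ 1/√n
To reduce width by factor 3, need √n to grow by 3 → need 3² = 9 times as many samples.

Current: n = 38, width = 9.25
New: n = 342, width ≈ 2.94

Width reduced by factor of 9.25/2.94 = 3.15.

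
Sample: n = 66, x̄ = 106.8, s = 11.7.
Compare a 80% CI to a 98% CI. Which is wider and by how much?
98% CI is wider by 3.14

df = 65
80% CI: t* = 1.295, (104.93, 108.67), width = 2 · t* · s/√n = 3.73
98% CI: t* = 2.385, (103.37, 110.23), width = 2 · t* · s/√n = 6.87

The 98% CI is wider by 6.87 - 3.73 = 3.14.
Higher confidence requires a wider interval.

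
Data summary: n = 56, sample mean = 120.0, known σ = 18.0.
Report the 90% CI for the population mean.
(116.04, 123.96)

z-interval (σ known):
z* = 1.645 for 90% confidence

Margin of error = z* · σ/√n = 1.645 · 18.0/√56 = 3.96

CI: (120.0 - 3.96, 120.0 + 3.96) = (116.04, 123.96)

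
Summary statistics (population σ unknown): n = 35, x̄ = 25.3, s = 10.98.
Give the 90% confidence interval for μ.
(22.16, 28.44)

t-interval (σ unknown):
df = n - 1 = 34
t* = 1.691 for 90% confidence

Margin of error = t* · s/√n = 1.691 · 10.98/√35 = 3.14

CI: (22.16, 28.44)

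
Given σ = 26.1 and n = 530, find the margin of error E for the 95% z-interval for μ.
Margin of error = 2.22

Margin of error = z* · σ/√n
= 1.960 · 26.1/√530
= 1.960 · 26.1/23.0217
= 2.22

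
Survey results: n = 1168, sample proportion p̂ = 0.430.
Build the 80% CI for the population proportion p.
(0.411, 0.449)

Proportion CI:
SE = √(p̂(1-p̂)/n) = √(0.430 · 0.570 / 1168) = 0.01449

z* = 1.282
Margin = z* · SE = 1.282 · 0.01449 = 0.0186

CI: 0.430 ± 0.0186 = (0.411, 0.449)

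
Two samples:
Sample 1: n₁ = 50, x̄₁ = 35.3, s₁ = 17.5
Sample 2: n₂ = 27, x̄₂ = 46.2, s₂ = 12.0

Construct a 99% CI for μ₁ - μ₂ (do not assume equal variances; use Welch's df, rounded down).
(-19.86, -1.94)

Difference: x̄₁ - x̄₂ = -10.90
SE = √(s₁²/n₁ + s₂²/n₂) = √(17.5²/50 + 12.0²/27) = 3.3850
df = 70.60 → 70 (Welch–Satterthwaite, rounded down)
t* = 2.648

CI: -10.90 ± 2.648 · 3.3850 = -10.90 ± 8.96 = (-19.86, -1.94)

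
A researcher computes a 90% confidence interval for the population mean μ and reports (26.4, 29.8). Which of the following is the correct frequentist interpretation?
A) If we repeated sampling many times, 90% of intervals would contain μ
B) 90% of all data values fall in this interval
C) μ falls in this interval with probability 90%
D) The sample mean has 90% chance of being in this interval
A

A) Correct — this is the frequentist long-run coverage interpretation.
B) Wrong — a CI is about the parameter μ, not individual data values.
C) Wrong — μ is fixed; the randomness lives in the interval, not in μ.
D) Wrong — x̄ is observed and sits in the interval by construction.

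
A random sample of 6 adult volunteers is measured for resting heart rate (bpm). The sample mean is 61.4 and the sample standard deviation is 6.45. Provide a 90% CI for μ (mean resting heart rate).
(56.09, 66.71)

t-interval (σ unknown):
df = n - 1 = 5
t* = 2.015 for 90% confidence

Margin of error = t* · s/√n = 2.015 · 6.45/√6 = 5.31

CI: (56.09, 66.71)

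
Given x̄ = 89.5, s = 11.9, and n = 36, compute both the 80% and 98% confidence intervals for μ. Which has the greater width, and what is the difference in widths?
98% CI is wider by 4.49

df = 35
80% CI: t* = 1.306, (86.91, 92.09), width = 2 · t* · s/√n = 5.18
98% CI: t* = 2.438, (84.66, 94.34), width = 2 · t* · s/√n = 9.67

The 98% CI is wider by 9.67 - 5.18 = 4.49.
Higher confidence requires a wider interval.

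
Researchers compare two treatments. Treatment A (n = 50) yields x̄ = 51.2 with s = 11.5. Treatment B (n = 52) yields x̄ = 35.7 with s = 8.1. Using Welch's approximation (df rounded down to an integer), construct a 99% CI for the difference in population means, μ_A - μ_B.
(10.29, 20.71)

Difference: x̄₁ - x̄₂ = 15.50
SE = √(s₁²/n₁ + s₂²/n₂) = √(11.5²/50 + 8.1²/52) = 1.9765
df = 87.72 → 87 (Welch–Satterthwaite, rounded down)
t* = 2.634

CI: 15.50 ± 2.634 · 1.9765 = 15.50 ± 5.21 = (10.29, 20.71)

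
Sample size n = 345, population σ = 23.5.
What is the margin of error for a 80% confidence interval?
Margin of error = 1.62

Margin of error = z* · σ/√n
= 1.282 · 23.5/√345
= 1.282 · 23.5/18.5742
= 1.62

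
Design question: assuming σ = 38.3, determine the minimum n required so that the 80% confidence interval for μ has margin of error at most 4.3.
n ≥ 131

For margin E ≤ 4.3:
n ≥ (z* · σ / E)²
n ≥ (1.282 · 38.3 / 4.3)²
n ≥ 130.39

Minimum n = 131 (rounding up)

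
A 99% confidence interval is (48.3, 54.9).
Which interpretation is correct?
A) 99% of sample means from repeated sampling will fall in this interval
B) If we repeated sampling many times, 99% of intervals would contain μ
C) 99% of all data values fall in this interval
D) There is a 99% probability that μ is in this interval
B

A) Wrong — coverage applies to intervals containing μ, not to future x̄ values.
B) Correct — this is the frequentist long-run coverage interpretation.
C) Wrong — a CI is about the parameter μ, not individual data values.
D) Wrong — μ is fixed; the randomness lives in the interval, not in μ.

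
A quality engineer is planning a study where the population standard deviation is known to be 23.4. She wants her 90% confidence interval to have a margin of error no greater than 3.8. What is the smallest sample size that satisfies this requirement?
n ≥ 103

For margin E ≤ 3.8:
n ≥ (z* · σ / E)²
n ≥ (1.645 · 23.4 / 3.8)²
n ≥ 102.61

Minimum n = 103 (rounding up)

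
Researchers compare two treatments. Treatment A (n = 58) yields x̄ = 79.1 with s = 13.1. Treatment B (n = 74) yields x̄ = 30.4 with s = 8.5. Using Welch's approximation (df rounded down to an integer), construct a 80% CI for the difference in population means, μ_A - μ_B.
(46.14, 51.26)

Difference: x̄₁ - x̄₂ = 48.70
SE = √(s₁²/n₁ + s₂²/n₂) = √(13.1²/58 + 8.5²/74) = 1.9837
df = 92.92 → 92 (Welch–Satterthwaite, rounded down)
t* = 1.291

CI: 48.70 ± 1.291 · 1.9837 = 48.70 ± 2.56 = (46.14, 51.26)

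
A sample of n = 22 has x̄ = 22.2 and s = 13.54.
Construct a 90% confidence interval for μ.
(17.23, 27.17)

t-interval (σ unknown):
df = n - 1 = 21
t* = 1.721 for 90% confidence

Margin of error = t* · s/√n = 1.721 · 13.54/√22 = 4.97

CI: (17.23, 27.17)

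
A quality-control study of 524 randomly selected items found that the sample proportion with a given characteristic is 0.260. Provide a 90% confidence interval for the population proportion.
(0.228, 0.292)

Proportion CI:
SE = √(p̂(1-p̂)/n) = √(0.260 · 0.740 / 524) = 0.01916

z* = 1.645
Margin = z* · SE = 1.645 · 0.01916 = 0.0315

CI: 0.260 ± 0.0315 = (0.228, 0.292)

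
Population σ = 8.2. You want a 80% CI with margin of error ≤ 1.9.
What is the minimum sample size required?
n ≥ 31

For margin E ≤ 1.9:
n ≥ (z* · σ / E)²
n ≥ (1.282 · 8.2 / 1.9)²
n ≥ 30.61

Minimum n = 31 (rounding up)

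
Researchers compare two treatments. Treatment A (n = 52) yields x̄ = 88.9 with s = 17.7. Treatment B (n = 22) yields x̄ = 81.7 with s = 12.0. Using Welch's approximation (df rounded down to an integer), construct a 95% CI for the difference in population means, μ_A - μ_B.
(0.10, 14.30)

Difference: x̄₁ - x̄₂ = 7.20
SE = √(s₁²/n₁ + s₂²/n₂) = √(17.7²/52 + 12.0²/22) = 3.5455
df = 57.42 → 57 (Welch–Satterthwaite, rounded down)
t* = 2.002

CI: 7.20 ± 2.002 · 3.5455 = 7.20 ± 7.10 = (0.10, 14.30)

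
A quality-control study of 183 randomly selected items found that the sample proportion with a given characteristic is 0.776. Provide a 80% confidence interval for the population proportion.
(0.736, 0.816)

Proportion CI:
SE = √(p̂(1-p̂)/n) = √(0.776 · 0.224 / 183) = 0.03082

z* = 1.282
Margin = z* · SE = 1.282 · 0.03082 = 0.0395

CI: 0.776 ± 0.0395 = (0.736, 0.816)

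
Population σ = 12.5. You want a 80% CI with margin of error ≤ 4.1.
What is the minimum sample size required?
n ≥ 16

For margin E ≤ 4.1:
n ≥ (z* · σ / E)²
n ≥ (1.282 · 12.5 / 4.1)²
n ≥ 15.28

Minimum n = 16 (rounding up)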